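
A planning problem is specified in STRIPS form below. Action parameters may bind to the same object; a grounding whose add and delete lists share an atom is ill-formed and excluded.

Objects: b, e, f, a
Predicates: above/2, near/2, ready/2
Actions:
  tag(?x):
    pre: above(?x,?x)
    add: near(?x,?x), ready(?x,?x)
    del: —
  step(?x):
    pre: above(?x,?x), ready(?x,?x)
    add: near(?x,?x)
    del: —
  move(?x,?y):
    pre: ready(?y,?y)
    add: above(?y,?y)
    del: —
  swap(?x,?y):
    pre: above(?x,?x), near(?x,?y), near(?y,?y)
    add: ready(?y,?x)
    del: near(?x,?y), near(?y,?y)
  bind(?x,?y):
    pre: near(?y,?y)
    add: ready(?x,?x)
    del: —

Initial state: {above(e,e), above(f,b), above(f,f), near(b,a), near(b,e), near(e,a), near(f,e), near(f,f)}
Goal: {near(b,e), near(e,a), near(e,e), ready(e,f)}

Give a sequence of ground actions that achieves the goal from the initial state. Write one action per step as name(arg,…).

1. tag(e)  →  {above(e,e), above(f,b), above(f,f), near(b,a), near(b,e), near(e,a), near(e,e), near(f,e), near(f,f), ready(e,e)}
2. swap(f,e)  →  {above(e,e), above(f,b), above(f,f), near(b,a), near(b,e), near(e,a), near(f,f), ready(e,e), ready(e,f)}
3. tag(e)  →  {above(e,e), above(f,b), above(f,f), near(b,a), near(b,e), near(e,a), near(e,e), near(f,f), ready(e,e), ready(e,f)}

tag(e); swap(f,e); tag(e)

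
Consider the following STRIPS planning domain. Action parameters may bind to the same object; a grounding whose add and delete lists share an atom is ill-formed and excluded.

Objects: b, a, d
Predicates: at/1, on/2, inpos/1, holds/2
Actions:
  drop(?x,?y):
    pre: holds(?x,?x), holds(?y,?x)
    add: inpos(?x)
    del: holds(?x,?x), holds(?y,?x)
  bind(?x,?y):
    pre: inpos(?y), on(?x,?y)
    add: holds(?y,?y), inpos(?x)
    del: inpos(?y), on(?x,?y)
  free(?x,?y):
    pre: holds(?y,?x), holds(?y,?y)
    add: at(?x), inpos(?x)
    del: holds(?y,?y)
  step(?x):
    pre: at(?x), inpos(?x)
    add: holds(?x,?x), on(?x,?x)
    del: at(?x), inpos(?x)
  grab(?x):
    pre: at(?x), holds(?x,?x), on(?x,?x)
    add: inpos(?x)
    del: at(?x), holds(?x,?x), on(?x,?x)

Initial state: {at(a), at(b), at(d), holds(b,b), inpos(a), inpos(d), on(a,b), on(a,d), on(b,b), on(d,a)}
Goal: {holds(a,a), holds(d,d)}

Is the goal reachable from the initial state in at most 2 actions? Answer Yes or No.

Yes

1. bind(a,d)  →  {at(a), at(b), at(d), holds(b,b), holds(d,d), inpos(a), on(a,b), on(b,b), on(d,a)}
2. bind(d,a)  →  {at(a), at(b), at(d), holds(a,a), holds(b,b), holds(d,d), inpos(d), on(a,b), on(b,b)}
optimal plan length = 2; 2 ≤ 2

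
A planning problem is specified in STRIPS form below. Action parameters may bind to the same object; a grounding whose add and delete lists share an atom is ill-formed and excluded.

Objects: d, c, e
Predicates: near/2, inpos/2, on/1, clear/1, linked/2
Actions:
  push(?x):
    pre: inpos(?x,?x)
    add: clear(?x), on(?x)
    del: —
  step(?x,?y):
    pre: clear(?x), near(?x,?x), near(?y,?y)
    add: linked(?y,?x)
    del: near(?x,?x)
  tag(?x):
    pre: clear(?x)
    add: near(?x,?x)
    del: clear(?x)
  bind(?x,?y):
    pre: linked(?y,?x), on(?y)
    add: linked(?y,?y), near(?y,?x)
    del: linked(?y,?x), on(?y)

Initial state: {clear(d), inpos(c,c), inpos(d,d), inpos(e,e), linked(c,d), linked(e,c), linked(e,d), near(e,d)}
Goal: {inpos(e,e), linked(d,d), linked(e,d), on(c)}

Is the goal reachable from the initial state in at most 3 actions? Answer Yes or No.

No

1. push(c)  →  {clear(c), clear(d), inpos(c,c), inpos(d,d), inpos(e,e), linked(c,d), linked(e,c), linked(e,d), near(e,d), on(c)}
2. tag(d)  →  {clear(c), inpos(c,c), inpos(d,d), inpos(e,e), linked(c,d), linked(e,c), linked(e,d), near(d,d), near(e,d), on(c)}
3. push(d)  →  {clear(c), clear(d), inpos(c,c), inpos(d,d), inpos(e,e), linked(c,d), linked(e,c), linked(e,d), near(d,d), near(e,d), on(c), on(d)}
4. step(d,d)  →  {clear(c), clear(d), inpos(c,c), inpos(d,d), inpos(e,e), linked(c,d), linked(d,d), linked(e,c), linked(e,d), near(e,d), on(c), on(d)}
optimal plan length = 4; 4 > 3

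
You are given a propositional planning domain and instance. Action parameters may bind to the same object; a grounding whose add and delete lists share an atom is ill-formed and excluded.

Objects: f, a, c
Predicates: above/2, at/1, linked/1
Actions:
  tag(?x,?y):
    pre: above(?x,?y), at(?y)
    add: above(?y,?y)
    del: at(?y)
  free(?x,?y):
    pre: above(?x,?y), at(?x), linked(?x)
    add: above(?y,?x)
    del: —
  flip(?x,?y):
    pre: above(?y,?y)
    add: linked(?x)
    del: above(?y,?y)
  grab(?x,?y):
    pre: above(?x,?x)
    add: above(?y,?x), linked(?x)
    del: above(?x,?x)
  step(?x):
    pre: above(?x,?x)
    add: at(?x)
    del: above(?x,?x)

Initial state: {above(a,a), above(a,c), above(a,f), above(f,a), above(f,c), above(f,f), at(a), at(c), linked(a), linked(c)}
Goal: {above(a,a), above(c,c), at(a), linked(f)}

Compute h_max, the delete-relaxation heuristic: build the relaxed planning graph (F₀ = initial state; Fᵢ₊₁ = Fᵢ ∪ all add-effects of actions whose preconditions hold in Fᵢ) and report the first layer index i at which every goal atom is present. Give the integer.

1

F0 = init (10 atoms)
F1 = F0 ∪ {above(c,a), above(c,c), above(c,f), at(f), linked(f)}  (15 atoms)
goal ⊆ F1  ⇒  h_max = 1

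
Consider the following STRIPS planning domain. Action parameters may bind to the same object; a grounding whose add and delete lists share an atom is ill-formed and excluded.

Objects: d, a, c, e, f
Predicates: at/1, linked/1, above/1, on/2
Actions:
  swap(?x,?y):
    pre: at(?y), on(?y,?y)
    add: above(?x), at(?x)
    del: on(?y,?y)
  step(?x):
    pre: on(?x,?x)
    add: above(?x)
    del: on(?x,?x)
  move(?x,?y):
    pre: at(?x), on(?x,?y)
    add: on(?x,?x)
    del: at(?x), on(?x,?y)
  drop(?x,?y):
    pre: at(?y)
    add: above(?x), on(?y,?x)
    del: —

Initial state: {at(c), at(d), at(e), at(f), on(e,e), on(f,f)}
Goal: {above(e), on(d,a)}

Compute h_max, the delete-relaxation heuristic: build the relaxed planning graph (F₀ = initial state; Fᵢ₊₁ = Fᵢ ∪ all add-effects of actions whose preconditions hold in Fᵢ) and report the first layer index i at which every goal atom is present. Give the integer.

1

F0 = init (6 atoms)
F1 = F0 ∪ {above(a), above(c), above(d), above(e), above(f), at(a), on(c,a), on(c,c), on(c,d), on(c,e), on(c,f), on(d,a), on(d,c), on(d,d), on(d,e), on(d,f), on(e,a), on(e,c), on(e,d), on(e,f), on(f,a), on(f,c), on(f,d), on(f,e)}  (30 atoms)
goal ⊆ F1  ⇒  h_max = 1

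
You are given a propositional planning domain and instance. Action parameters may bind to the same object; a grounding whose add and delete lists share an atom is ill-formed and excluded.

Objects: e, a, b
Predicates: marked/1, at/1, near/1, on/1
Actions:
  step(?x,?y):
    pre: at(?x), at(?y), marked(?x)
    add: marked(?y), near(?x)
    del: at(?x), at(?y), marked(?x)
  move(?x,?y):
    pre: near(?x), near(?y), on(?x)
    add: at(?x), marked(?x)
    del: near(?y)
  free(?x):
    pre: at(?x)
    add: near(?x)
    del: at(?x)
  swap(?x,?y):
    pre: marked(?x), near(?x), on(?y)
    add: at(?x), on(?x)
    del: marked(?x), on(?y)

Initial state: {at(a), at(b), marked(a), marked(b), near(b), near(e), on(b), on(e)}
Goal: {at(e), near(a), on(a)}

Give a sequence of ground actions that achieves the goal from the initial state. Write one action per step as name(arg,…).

1. move(e,e)  →  {at(a), at(b), at(e), marked(a), marked(b), marked(e), near(b), on(b), on(e)}
2. free(a)  →  {at(b), at(e), marked(a), marked(b), marked(e), near(a), near(b), on(b), on(e)}
3. swap(a,e)  →  {at(a), at(b), at(e), marked(b), marked(e), near(a), near(b), on(a), on(b)}

move(e,e); free(a); swap(a,e)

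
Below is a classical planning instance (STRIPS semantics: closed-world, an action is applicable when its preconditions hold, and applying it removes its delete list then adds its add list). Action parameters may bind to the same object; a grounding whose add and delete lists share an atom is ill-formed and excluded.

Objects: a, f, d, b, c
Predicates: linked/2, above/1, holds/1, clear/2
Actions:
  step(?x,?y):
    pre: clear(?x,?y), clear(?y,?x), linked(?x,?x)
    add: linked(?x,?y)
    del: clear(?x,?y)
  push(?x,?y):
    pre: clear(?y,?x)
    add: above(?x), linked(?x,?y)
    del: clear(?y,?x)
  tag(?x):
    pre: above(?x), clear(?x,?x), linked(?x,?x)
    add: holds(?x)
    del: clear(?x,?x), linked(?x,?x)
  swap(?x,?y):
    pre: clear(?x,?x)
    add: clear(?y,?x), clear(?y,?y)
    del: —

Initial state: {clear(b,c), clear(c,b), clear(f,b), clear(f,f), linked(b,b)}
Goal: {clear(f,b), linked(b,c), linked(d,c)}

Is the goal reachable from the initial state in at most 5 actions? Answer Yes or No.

1. step(b,c)  →  {clear(c,b), clear(f,b), clear(f,f), linked(b,b), linked(b,c)}
2. swap(f,d)  →  {clear(c,b), clear(d,d), clear(d,f), clear(f,b), clear(f,f), linked(b,b), linked(b,c)}
3. swap(d,c)  →  {clear(c,b), clear(c,c), clear(c,d), clear(d,d), clear(d,f), clear(f,b), clear(f,f), linked(b,b), linked(b,c)}
4. push(d,c)  →  {above(d), clear(c,b), clear(c,c), clear(d,d), clear(d,f), clear(f,b), clear(f,f), linked(b,b), linked(b,c), linked(d,c)}
optimal plan length = 4; 4 ≤ 5

Yes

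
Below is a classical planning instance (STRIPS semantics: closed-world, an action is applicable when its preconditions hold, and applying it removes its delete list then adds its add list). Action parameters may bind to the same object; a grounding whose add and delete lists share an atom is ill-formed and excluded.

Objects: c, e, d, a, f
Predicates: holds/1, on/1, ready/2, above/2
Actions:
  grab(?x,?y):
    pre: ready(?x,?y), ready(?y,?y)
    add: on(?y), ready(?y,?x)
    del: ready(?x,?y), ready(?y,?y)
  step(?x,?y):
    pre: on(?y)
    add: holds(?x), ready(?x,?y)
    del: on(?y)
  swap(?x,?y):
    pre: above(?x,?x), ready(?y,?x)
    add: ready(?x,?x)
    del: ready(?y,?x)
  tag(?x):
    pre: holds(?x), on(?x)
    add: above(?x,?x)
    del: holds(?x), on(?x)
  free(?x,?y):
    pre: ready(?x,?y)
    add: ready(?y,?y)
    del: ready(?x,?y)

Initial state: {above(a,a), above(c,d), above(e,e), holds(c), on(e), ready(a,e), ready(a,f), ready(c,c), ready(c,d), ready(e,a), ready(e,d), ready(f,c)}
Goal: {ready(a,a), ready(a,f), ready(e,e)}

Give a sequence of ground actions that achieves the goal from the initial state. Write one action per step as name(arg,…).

1. step(e,e)  →  {above(a,a), above(c,d), above(e,e), holds(c), holds(e), ready(a,e), ready(a,f), ready(c,c), ready(c,d), ready(e,a), ready(e,d), ready(e,e), ready(f,c)}
2. swap(a,e)  →  {above(a,a), above(c,d), above(e,e), holds(c), holds(e), ready(a,a), ready(a,e), ready(a,f), ready(c,c), ready(c,d), ready(e,d), ready(e,e), ready(f,c)}

step(e,e); swap(a,e)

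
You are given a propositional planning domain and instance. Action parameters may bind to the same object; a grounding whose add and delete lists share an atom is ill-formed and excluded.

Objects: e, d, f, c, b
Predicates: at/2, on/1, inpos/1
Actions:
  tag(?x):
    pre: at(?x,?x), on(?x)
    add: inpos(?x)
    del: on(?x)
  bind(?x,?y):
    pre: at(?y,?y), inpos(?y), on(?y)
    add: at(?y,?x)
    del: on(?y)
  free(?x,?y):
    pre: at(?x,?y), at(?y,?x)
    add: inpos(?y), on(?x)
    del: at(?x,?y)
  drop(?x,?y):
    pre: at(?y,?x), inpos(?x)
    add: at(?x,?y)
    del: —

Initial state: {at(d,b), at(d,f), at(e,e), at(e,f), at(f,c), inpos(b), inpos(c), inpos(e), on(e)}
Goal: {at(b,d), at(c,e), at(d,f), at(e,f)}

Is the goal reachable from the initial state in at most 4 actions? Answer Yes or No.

Yes

1. bind(c,e)  →  {at(d,b), at(d,f), at(e,c), at(e,e), at(e,f), at(f,c), inpos(b), inpos(c), inpos(e)}
2. drop(c,e)  →  {at(c,e), at(d,b), at(d,f), at(e,c), at(e,e), at(e,f), at(f,c), inpos(b), inpos(c), inpos(e)}
3. drop(b,d)  →  {at(b,d), at(c,e), at(d,b), at(d,f), at(e,c), at(e,e), at(e,f), at(f,c), inpos(b), inpos(c), inpos(e)}
optimal plan length = 3; 3 ≤ 4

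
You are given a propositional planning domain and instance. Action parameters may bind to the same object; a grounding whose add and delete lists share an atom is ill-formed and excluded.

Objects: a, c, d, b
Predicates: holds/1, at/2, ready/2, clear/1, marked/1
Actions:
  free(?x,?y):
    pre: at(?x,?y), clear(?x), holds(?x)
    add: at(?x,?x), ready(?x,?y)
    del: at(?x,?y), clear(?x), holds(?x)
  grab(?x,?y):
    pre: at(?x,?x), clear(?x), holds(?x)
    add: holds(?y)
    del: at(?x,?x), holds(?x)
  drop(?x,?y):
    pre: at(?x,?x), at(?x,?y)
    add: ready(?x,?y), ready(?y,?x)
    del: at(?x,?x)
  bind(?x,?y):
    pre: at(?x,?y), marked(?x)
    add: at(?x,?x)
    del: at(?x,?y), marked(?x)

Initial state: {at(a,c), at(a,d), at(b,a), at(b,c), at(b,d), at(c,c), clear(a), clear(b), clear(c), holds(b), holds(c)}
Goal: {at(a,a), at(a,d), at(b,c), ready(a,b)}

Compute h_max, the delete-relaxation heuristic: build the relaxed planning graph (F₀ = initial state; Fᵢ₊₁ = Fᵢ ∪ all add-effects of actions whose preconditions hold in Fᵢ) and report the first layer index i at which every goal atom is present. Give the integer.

F0 = init (11 atoms)
F1 = F0 ∪ {at(b,b), holds(a), holds(d), ready(b,a), ready(b,c), ready(b,d), ready(c,c)}  (18 atoms)
F2 = F1 ∪ {at(a,a), ready(a,b), ready(a,c), ready(a,d), ready(b,b), ready(c,b), ready(d,b)}  (25 atoms)
goal ⊆ F2  ⇒  h_max = 2

2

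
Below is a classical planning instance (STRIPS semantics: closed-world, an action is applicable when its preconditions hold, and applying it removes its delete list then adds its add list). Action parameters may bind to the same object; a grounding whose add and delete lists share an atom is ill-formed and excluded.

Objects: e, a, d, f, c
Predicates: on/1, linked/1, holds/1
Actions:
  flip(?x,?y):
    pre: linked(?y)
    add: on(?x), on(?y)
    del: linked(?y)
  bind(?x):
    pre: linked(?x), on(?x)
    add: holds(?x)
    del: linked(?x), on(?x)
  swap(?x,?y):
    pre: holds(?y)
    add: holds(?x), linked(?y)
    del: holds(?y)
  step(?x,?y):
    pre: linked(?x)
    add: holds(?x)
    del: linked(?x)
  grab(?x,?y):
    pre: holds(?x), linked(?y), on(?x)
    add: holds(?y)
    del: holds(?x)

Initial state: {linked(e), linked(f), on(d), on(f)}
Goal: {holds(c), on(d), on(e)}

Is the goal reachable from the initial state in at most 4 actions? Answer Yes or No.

1. flip(e,e)  →  {linked(f), on(d), on(e), on(f)}
2. bind(f)  →  {holds(f), on(d), on(e)}
3. swap(c,f)  →  {holds(c), linked(f), on(d), on(e)}
optimal plan length = 3; 3 ≤ 4

Yes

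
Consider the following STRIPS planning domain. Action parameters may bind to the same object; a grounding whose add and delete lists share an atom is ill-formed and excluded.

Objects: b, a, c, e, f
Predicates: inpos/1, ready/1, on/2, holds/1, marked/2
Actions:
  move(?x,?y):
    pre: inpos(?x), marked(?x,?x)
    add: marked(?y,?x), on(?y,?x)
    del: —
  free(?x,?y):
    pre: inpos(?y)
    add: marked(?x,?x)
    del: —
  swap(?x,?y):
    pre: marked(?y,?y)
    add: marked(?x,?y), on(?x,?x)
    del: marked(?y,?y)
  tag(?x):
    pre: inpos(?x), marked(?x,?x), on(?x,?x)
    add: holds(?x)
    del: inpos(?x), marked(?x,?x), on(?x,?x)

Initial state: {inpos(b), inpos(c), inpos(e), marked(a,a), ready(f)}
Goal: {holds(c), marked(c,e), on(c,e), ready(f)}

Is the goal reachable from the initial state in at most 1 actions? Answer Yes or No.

No

1. free(c,b)  →  {inpos(b), inpos(c), inpos(e), marked(a,a), marked(c,c), ready(f)}
2. move(c,c)  →  {inpos(b), inpos(c), inpos(e), marked(a,a), marked(c,c), on(c,c), ready(f)}
3. free(e,b)  →  {inpos(b), inpos(c), inpos(e), marked(a,a), marked(c,c), marked(e,e), on(c,c), ready(f)}
4. move(e,c)  →  {inpos(b), inpos(c), inpos(e), marked(a,a), marked(c,c), marked(c,e), marked(e,e), on(c,c), on(c,e), ready(f)}
5. tag(c)  →  {holds(c), inpos(b), inpos(e), marked(a,a), marked(c,e), marked(e,e), on(c,e), ready(f)}
optimal plan length = 5; 5 > 1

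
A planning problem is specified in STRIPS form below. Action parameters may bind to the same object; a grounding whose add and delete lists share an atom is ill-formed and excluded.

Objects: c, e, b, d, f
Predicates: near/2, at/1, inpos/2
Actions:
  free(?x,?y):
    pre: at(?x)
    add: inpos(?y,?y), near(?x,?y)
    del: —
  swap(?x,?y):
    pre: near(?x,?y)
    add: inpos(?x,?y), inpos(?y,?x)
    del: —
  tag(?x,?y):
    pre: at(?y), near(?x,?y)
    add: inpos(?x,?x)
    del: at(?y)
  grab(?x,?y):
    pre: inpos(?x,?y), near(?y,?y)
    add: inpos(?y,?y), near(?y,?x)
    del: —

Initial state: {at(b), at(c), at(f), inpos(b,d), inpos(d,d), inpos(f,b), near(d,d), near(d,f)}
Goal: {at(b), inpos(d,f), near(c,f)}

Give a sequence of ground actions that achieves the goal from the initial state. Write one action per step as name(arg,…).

free(c,f); swap(d,f)

1. free(c,f)  →  {at(b), at(c), at(f), inpos(b,d), inpos(d,d), inpos(f,b), inpos(f,f), near(c,f), near(d,d), near(d,f)}
2. swap(d,f)  →  {at(b), at(c), at(f), inpos(b,d), inpos(d,d), inpos(d,f), inpos(f,b), inpos(f,d), inpos(f,f), near(c,f), near(d,d), near(d,f)}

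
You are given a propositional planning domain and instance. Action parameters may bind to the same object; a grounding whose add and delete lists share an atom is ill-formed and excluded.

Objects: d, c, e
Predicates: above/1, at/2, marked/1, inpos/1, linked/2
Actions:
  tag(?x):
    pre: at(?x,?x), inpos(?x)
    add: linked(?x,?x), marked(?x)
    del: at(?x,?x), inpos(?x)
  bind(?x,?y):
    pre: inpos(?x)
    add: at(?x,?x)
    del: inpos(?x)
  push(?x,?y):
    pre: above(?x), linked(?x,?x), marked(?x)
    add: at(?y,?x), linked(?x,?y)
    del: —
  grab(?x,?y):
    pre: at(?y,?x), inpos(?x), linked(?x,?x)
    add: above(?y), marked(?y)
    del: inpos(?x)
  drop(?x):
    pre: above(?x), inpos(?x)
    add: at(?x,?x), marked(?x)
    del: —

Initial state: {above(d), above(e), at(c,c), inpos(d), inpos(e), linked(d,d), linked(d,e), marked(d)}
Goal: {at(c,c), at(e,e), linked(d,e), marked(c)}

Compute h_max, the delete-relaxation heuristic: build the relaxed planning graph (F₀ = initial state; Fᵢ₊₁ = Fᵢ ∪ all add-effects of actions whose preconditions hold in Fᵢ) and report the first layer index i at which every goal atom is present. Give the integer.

F0 = init (8 atoms)
F1 = F0 ∪ {at(c,d), at(d,d), at(e,d), at(e,e), linked(d,c), marked(e)}  (14 atoms)
F2 = F1 ∪ {above(c), linked(e,e), marked(c)}  (17 atoms)
goal ⊆ F2  ⇒  h_max = 2

2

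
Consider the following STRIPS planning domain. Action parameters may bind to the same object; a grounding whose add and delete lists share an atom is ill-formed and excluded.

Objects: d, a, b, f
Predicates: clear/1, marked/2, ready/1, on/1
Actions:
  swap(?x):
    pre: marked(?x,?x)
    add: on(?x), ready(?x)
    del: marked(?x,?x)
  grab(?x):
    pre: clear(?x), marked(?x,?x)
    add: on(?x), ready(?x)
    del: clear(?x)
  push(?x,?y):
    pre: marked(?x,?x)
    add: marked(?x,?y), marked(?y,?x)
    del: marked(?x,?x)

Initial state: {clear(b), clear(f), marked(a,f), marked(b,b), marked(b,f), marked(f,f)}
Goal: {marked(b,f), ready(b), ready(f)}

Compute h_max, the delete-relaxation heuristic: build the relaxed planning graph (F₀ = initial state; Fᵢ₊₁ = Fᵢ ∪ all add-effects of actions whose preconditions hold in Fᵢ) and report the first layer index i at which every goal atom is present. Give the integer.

1

F0 = init (6 atoms)
F1 = F0 ∪ {marked(a,b), marked(b,a), marked(b,d), marked(d,b), marked(d,f), marked(f,a), marked(f,b), marked(f,d), on(b), on(f), ready(b), ready(f)}  (18 atoms)
goal ⊆ F1  ⇒  h_max = 1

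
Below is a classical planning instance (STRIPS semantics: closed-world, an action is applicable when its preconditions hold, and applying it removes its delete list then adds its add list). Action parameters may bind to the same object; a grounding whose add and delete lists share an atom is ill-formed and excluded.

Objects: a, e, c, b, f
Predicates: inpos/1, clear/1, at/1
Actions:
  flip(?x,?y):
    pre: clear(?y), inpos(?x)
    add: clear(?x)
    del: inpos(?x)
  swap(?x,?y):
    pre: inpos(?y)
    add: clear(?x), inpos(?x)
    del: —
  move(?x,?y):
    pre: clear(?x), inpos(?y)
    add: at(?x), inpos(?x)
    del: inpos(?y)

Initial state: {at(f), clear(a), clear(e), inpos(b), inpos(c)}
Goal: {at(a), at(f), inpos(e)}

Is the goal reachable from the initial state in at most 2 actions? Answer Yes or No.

Yes

1. swap(e,c)  →  {at(f), clear(a), clear(e), inpos(b), inpos(c), inpos(e)}
2. move(a,c)  →  {at(a), at(f), clear(a), clear(e), inpos(a), inpos(b), inpos(e)}
optimal plan length = 2; 2 ≤ 2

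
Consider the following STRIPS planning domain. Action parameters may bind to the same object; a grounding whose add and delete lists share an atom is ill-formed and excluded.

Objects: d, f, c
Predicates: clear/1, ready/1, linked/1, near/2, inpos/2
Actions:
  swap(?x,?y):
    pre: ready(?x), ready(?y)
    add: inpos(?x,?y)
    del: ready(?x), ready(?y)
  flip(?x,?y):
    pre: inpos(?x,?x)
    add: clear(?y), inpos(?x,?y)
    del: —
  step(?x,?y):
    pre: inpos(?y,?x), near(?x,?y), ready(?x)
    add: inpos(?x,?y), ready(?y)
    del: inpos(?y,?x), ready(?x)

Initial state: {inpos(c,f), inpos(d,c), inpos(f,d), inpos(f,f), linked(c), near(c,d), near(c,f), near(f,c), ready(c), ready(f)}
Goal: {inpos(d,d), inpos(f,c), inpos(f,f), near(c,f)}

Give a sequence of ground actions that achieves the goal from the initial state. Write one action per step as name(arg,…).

1. flip(f,c)  →  {clear(c), inpos(c,f), inpos(d,c), inpos(f,c), inpos(f,d), inpos(f,f), linked(c), near(c,d), near(c,f), near(f,c), ready(c), ready(f)}
2. step(c,d)  →  {clear(c), inpos(c,d), inpos(c,f), inpos(f,c), inpos(f,d), inpos(f,f), linked(c), near(c,d), near(c,f), near(f,c), ready(d), ready(f)}
3. swap(d,d)  →  {clear(c), inpos(c,d), inpos(c,f), inpos(d,d), inpos(f,c), inpos(f,d), inpos(f,f), linked(c), near(c,d), near(c,f), near(f,c), ready(f)}

flip(f,c); step(c,d); swap(d,d)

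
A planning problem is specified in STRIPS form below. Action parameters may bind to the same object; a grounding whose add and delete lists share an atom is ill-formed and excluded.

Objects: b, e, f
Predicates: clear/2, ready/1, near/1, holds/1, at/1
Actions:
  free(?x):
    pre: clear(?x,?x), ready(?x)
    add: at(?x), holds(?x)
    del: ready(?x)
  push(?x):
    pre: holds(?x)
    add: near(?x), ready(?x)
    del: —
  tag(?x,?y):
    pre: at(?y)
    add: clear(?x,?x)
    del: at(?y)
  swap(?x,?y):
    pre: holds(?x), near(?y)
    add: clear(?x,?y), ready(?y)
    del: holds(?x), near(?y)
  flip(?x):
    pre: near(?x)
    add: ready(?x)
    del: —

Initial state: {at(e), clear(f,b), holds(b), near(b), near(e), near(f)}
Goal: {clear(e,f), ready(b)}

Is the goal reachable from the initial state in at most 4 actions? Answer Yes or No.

1. push(b)  →  {at(e), clear(f,b), holds(b), near(b), near(e), near(f), ready(b)}
2. tag(e,e)  →  {clear(e,e), clear(f,b), holds(b), near(b), near(e), near(f), ready(b)}
3. swap(b,e)  →  {clear(b,e), clear(e,e), clear(f,b), near(b), near(f), ready(b), ready(e)}
4. free(e)  →  {at(e), clear(b,e), clear(e,e), clear(f,b), holds(e), near(b), near(f), ready(b)}
5. swap(e,f)  →  {at(e), clear(b,e), clear(e,e), clear(e,f), clear(f,b), near(b), ready(b), ready(f)}
optimal plan length = 5; 5 > 4

No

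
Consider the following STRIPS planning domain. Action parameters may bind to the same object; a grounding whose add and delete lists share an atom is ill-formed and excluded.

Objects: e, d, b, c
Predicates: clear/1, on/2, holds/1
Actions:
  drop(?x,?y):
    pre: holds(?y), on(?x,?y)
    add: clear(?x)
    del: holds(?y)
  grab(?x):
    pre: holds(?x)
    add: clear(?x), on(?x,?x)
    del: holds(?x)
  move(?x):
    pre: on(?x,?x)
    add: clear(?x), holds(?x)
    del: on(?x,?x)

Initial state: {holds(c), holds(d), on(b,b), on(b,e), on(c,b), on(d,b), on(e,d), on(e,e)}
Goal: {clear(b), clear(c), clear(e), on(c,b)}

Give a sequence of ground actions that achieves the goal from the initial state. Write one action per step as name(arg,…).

drop(e,d); grab(c); move(b)

1. drop(e,d)  →  {clear(e), holds(c), on(b,b), on(b,e), on(c,b), on(d,b), on(e,d), on(e,e)}
2. grab(c)  →  {clear(c), clear(e), on(b,b), on(b,e), on(c,b), on(c,c), on(d,b), on(e,d), on(e,e)}
3. move(b)  →  {clear(b), clear(c), clear(e), holds(b), on(b,e), on(c,b), on(c,c), on(d,b), on(e,d), on(e,e)}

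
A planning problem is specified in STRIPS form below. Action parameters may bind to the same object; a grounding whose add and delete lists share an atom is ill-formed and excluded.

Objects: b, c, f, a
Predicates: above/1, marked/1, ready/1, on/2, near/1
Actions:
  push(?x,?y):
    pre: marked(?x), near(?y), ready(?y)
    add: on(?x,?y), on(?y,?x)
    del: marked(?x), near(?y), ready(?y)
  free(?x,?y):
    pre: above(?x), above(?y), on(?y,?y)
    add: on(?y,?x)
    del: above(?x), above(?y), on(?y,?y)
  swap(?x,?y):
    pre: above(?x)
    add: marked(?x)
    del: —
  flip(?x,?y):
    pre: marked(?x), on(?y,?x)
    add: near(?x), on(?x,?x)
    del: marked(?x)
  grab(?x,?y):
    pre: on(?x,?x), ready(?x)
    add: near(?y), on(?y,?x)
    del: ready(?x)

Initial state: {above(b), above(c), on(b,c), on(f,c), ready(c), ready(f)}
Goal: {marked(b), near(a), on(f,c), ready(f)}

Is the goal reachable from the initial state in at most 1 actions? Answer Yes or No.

1. swap(b,b)  →  {above(b), above(c), marked(b), on(b,c), on(f,c), ready(c), ready(f)}
2. swap(c,b)  →  {above(b), above(c), marked(b), marked(c), on(b,c), on(f,c), ready(c), ready(f)}
3. flip(c,b)  →  {above(b), above(c), marked(b), near(c), on(b,c), on(c,c), on(f,c), ready(c), ready(f)}
4. grab(c,a)  →  {above(b), above(c), marked(b), near(a), near(c), on(a,c), on(b,c), on(c,c), on(f,c), ready(f)}
optimal plan length = 4; 4 > 1

No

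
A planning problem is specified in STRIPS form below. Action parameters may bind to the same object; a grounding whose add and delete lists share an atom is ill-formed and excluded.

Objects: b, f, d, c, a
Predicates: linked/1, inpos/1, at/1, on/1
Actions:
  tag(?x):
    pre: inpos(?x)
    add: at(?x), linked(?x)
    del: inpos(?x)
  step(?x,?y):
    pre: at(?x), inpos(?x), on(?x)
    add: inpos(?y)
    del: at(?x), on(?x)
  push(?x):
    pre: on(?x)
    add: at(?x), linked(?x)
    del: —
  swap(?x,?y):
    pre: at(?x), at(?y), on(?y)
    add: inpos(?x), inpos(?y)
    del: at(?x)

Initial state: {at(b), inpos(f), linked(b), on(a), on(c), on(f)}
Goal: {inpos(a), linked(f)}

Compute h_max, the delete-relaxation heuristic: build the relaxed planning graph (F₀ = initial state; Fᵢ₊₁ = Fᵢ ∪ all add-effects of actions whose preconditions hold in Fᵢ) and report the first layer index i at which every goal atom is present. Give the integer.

2

F0 = init (6 atoms)
F1 = F0 ∪ {at(a), at(c), at(f), linked(a), linked(c), linked(f)}  (12 atoms)
F2 = F1 ∪ {inpos(a), inpos(b), inpos(c), inpos(d)}  (16 atoms)
goal ⊆ F2  ⇒  h_max = 2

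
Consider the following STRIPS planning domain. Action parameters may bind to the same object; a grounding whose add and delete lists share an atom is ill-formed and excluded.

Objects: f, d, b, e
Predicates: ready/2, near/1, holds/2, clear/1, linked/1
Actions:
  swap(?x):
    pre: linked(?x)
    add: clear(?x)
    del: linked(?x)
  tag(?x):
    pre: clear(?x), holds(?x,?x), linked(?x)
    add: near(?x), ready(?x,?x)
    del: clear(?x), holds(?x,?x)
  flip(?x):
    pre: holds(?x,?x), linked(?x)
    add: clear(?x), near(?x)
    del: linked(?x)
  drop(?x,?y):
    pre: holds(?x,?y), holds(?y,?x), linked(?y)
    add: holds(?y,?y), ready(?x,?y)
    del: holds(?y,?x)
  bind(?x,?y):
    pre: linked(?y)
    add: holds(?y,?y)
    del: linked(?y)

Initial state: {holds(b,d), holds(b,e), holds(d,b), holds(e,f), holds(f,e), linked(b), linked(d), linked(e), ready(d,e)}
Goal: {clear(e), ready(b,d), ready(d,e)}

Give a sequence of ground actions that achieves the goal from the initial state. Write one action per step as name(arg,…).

1. swap(e)  →  {clear(e), holds(b,d), holds(b,e), holds(d,b), holds(e,f), holds(f,e), linked(b), linked(d), ready(d,e)}
2. drop(b,d)  →  {clear(e), holds(b,d), holds(b,e), holds(d,d), holds(e,f), holds(f,e), linked(b), linked(d), ready(b,d), ready(d,e)}

swap(e); drop(b,d)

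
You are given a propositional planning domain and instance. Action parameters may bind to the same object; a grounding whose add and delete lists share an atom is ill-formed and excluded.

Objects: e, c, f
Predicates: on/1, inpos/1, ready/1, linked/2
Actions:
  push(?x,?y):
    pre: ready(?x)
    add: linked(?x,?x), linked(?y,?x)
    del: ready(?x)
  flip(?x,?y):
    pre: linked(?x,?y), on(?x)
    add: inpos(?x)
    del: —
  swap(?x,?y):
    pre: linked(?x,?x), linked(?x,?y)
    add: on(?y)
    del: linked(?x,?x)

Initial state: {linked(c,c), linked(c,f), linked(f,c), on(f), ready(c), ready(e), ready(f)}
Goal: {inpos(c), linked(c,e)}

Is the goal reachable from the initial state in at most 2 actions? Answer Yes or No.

No

1. push(e,c)  →  {linked(c,c), linked(c,e), linked(c,f), linked(e,e), linked(f,c), on(f), ready(c), ready(f)}
2. swap(c,c)  →  {linked(c,e), linked(c,f), linked(e,e), linked(f,c), on(c), on(f), ready(c), ready(f)}
3. flip(c,e)  →  {inpos(c), linked(c,e), linked(c,f), linked(e,e), linked(f,c), on(c), on(f), ready(c), ready(f)}
optimal plan length = 3; 3 > 2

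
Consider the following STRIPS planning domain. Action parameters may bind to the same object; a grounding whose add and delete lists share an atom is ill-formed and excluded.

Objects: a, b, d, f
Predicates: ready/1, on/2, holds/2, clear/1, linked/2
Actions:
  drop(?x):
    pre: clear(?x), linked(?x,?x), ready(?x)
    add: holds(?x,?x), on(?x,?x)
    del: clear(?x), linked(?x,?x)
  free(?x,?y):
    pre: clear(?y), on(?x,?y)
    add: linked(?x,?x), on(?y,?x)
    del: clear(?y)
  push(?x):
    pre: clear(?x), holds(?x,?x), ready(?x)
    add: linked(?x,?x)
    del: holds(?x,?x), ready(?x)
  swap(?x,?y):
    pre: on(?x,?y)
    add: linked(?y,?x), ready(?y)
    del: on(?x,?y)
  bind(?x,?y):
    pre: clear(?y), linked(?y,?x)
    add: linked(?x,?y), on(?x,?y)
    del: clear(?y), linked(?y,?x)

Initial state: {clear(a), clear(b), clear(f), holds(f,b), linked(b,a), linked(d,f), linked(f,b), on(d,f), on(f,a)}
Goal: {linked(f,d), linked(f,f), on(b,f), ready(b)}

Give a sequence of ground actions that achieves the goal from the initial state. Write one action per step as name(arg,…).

1. free(f,a)  →  {clear(b), clear(f), holds(f,b), linked(b,a), linked(d,f), linked(f,b), linked(f,f), on(a,f), on(d,f), on(f,a)}
2. swap(d,f)  →  {clear(b), clear(f), holds(f,b), linked(b,a), linked(d,f), linked(f,b), linked(f,d), linked(f,f), on(a,f), on(f,a), ready(f)}
3. bind(a,b)  →  {clear(f), holds(f,b), linked(a,b), linked(d,f), linked(f,b), linked(f,d), linked(f,f), on(a,b), on(a,f), on(f,a), ready(f)}
4. swap(a,b)  →  {clear(f), holds(f,b), linked(a,b), linked(b,a), linked(d,f), linked(f,b), linked(f,d), linked(f,f), on(a,f), on(f,a), ready(b), ready(f)}
5. bind(b,f)  →  {holds(f,b), linked(a,b), linked(b,a), linked(b,f), linked(d,f), linked(f,d), linked(f,f), on(a,f), on(b,f), on(f,a), ready(b), ready(f)}

free(f,a); swap(d,f); bind(a,b); swap(a,b); bind(b,f)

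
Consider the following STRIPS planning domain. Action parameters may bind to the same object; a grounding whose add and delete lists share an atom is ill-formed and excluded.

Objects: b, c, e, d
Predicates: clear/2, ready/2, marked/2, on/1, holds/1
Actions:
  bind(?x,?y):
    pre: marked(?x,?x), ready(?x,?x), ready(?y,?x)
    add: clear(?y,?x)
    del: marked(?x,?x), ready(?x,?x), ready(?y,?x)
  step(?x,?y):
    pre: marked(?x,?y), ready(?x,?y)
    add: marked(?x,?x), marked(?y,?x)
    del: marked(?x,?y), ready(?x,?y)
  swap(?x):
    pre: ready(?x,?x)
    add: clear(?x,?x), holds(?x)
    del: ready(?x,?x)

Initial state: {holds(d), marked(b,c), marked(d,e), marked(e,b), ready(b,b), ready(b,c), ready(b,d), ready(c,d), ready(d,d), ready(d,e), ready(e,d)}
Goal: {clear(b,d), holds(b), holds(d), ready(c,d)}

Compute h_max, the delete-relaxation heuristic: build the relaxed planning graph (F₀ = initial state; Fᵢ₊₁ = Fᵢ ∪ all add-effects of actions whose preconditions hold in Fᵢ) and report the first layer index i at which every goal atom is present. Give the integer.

2

F0 = init (11 atoms)
F1 = F0 ∪ {clear(b,b), clear(d,d), holds(b), marked(b,b), marked(c,b), marked(d,d), marked(e,d)}  (18 atoms)
F2 = F1 ∪ {clear(b,d), clear(c,d), clear(e,d), marked(e,e)}  (22 atoms)
goal ⊆ F2  ⇒  h_max = 2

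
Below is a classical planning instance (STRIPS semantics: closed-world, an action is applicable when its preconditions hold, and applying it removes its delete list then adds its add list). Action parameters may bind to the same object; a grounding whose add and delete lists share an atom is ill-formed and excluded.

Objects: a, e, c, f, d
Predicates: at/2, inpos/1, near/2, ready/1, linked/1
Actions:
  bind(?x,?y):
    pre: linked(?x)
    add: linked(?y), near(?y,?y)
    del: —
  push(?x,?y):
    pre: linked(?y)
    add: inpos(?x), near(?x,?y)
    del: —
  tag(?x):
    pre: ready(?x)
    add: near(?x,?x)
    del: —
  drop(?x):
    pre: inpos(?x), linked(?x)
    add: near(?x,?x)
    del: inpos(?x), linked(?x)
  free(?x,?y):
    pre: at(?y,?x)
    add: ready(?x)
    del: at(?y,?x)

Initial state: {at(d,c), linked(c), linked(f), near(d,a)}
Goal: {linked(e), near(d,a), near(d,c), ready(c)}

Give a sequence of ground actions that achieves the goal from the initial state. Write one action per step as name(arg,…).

1. bind(c,e)  →  {at(d,c), linked(c), linked(e), linked(f), near(d,a), near(e,e)}
2. push(d,c)  →  {at(d,c), inpos(d), linked(c), linked(e), linked(f), near(d,a), near(d,c), near(e,e)}
3. free(c,d)  →  {inpos(d), linked(c), linked(e), linked(f), near(d,a), near(d,c), near(e,e), ready(c)}

bind(c,e); push(d,c); free(c,d)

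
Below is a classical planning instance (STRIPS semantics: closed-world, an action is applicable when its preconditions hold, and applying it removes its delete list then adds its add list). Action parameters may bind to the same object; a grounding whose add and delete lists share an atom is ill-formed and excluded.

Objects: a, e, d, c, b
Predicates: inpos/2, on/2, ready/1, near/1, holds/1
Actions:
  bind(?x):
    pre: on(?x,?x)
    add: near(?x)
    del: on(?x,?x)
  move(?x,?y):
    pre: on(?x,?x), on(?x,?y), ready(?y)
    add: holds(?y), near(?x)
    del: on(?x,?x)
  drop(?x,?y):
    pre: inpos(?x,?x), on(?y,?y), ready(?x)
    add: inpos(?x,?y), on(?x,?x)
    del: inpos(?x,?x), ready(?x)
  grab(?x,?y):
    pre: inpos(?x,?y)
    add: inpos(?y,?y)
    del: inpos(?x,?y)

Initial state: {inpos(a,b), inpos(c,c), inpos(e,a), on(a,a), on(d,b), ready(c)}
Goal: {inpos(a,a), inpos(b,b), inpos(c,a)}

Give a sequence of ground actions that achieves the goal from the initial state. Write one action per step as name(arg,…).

1. drop(c,a)  →  {inpos(a,b), inpos(c,a), inpos(e,a), on(a,a), on(c,c), on(d,b)}
2. grab(a,b)  →  {inpos(b,b), inpos(c,a), inpos(e,a), on(a,a), on(c,c), on(d,b)}
3. grab(e,a)  →  {inpos(a,a), inpos(b,b), inpos(c,a), on(a,a), on(c,c), on(d,b)}

drop(c,a); grab(a,b); grab(e,a)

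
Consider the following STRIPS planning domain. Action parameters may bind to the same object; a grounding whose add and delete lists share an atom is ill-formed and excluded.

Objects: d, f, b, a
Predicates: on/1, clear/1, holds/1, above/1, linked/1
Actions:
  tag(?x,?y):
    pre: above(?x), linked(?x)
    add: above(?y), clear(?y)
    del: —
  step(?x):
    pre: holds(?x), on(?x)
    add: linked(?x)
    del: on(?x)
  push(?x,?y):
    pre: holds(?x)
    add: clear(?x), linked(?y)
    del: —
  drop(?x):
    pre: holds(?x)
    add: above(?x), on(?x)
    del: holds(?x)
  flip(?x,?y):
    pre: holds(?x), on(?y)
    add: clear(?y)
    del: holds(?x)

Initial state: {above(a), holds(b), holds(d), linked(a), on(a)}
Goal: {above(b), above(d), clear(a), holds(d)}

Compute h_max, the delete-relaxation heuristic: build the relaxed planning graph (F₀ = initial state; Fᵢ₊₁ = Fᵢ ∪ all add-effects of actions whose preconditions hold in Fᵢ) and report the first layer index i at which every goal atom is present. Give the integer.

F0 = init (5 atoms)
F1 = F0 ∪ {above(b), above(d), above(f), clear(a), clear(b), clear(d), clear(f), linked(b), linked(d), linked(f), on(b), on(d)}  (17 atoms)
goal ⊆ F1  ⇒  h_max = 1

1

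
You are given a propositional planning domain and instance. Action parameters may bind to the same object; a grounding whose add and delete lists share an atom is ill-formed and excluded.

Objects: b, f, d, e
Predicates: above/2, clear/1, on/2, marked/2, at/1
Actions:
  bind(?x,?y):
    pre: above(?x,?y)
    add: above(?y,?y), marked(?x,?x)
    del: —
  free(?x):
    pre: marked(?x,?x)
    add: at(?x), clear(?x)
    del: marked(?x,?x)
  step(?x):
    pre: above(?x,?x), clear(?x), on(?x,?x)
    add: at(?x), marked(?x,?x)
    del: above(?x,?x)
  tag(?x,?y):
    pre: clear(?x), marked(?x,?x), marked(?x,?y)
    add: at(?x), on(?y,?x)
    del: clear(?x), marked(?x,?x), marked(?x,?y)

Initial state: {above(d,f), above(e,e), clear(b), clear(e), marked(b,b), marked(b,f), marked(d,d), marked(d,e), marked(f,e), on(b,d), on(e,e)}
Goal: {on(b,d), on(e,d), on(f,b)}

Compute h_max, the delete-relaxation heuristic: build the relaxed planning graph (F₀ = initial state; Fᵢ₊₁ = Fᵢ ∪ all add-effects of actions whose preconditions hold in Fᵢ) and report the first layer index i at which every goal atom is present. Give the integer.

2

F0 = init (11 atoms)
F1 = F0 ∪ {above(f,f), at(b), at(d), at(e), clear(d), marked(e,e), on(b,b), on(f,b)}  (19 atoms)
F2 = F1 ∪ {marked(f,f), on(d,d), on(e,d)}  (22 atoms)
goal ⊆ F2  ⇒  h_max = 2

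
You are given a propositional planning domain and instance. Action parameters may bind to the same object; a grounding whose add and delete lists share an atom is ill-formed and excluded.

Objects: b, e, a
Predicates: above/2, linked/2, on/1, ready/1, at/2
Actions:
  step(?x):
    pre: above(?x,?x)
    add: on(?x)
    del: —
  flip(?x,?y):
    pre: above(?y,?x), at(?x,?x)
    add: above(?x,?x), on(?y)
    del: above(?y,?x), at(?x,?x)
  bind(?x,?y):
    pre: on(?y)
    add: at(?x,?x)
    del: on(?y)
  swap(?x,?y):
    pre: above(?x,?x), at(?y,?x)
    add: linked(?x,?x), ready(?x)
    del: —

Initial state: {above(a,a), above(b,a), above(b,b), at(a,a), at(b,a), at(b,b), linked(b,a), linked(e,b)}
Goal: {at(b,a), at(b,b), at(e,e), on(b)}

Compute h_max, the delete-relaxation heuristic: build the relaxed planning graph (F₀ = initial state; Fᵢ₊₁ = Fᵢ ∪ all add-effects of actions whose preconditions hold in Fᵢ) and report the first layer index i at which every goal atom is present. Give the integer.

F0 = init (8 atoms)
F1 = F0 ∪ {linked(a,a), linked(b,b), on(a), on(b), ready(a), ready(b)}  (14 atoms)
F2 = F1 ∪ {at(e,e)}  (15 atoms)
goal ⊆ F2  ⇒  h_max = 2

2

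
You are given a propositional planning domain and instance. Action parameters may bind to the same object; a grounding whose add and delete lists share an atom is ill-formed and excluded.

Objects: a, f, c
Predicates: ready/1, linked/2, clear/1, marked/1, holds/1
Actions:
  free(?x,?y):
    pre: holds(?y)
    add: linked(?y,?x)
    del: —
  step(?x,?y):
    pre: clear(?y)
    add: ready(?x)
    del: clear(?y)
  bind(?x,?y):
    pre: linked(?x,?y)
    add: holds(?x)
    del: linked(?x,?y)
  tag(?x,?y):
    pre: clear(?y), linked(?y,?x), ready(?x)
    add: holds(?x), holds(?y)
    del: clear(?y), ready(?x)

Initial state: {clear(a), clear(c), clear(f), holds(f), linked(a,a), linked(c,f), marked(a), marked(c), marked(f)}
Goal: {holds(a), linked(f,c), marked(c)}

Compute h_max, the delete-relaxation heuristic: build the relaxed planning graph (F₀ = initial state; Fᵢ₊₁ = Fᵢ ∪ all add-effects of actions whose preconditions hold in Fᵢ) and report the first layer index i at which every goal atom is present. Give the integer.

F0 = init (9 atoms)
F1 = F0 ∪ {holds(a), holds(c), linked(f,a), linked(f,c), linked(f,f), ready(a), ready(c), ready(f)}  (17 atoms)
goal ⊆ F1  ⇒  h_max = 1

1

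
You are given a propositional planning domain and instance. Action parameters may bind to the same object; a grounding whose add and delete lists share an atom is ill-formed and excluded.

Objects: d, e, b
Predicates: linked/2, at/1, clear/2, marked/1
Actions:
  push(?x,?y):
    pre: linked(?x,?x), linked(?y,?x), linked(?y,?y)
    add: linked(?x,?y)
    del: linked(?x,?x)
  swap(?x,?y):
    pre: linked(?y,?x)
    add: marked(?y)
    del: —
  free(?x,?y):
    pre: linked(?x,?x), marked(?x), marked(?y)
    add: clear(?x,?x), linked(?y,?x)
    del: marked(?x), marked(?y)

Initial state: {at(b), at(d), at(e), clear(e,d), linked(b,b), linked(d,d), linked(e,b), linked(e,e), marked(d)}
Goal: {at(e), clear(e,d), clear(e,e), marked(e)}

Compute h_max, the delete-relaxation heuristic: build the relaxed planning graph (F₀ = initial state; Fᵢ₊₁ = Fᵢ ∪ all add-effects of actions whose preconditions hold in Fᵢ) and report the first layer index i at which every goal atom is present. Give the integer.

F0 = init (9 atoms)
F1 = F0 ∪ {clear(d,d), linked(b,e), marked(b), marked(e)}  (13 atoms)
F2 = F1 ∪ {clear(b,b), clear(e,e), linked(b,d), linked(d,b), linked(d,e), linked(e,d)}  (19 atoms)
goal ⊆ F2  ⇒  h_max = 2

2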